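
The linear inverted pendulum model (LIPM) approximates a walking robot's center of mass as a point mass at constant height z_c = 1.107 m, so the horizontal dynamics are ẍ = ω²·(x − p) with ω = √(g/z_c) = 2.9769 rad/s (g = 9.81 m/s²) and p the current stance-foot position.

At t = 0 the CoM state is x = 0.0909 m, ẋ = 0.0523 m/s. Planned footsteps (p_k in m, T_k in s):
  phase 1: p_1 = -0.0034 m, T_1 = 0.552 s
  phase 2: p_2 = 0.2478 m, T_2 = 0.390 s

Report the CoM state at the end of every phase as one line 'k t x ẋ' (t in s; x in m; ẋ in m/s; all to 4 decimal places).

phase 1: p=-0.0034, T=0.552, ωT=1.643249, cosh=2.682648, sinh=2.489297; start (x,ẋ)=(0.090900, 0.052300) → end (x,ẋ)=(0.293307, 0.839102)
phase 2: p=0.2478, T=0.390, ωT=1.160991, cosh=1.753136, sinh=1.439960; start (x,ẋ)=(0.293307, 0.839102) → end (x,ẋ)=(0.733463, 1.666132)

1 0.5520 0.2933 0.8391
2 0.9420 0.7335 1.6661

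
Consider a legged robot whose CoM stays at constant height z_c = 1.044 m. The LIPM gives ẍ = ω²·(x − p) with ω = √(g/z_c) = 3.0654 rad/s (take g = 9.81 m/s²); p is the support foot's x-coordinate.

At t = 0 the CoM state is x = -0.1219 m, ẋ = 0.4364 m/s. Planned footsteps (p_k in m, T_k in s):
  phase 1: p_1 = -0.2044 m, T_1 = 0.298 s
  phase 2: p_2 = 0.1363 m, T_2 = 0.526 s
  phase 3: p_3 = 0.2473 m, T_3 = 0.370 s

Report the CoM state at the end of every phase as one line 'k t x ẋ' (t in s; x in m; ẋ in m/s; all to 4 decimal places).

1 0.2980 0.0639 0.8960
2 0.8240 0.6513 1.8016
3 1.1940 1.7592 4.8157

phase 1: p=-0.2044, T=0.298, ωT=0.913489, cosh=1.447064, sinh=1.045942; start (x,ẋ)=(-0.121900, 0.436400) → end (x,ẋ)=(0.063886, 0.896013)
phase 2: p=0.1363, T=0.526, ωT=1.612400, cosh=2.607121, sinh=2.407713; start (x,ẋ)=(0.063886, 0.896013) → end (x,ẋ)=(0.651281, 1.801558)
phase 3: p=0.2473, T=0.370, ωT=1.134198, cosh=1.715180, sinh=1.393500; start (x,ẋ)=(0.651281, 1.801558) → end (x,ẋ)=(1.759169, 4.815652)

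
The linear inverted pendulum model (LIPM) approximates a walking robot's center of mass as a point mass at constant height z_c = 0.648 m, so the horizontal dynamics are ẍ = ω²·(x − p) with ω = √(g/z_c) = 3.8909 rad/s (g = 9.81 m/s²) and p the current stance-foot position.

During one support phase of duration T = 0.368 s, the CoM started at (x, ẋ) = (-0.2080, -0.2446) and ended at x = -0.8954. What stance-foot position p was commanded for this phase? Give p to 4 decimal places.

ωT = 3.8909·0.368 = 1.431851; cosh(ωT) = 2.212654, sinh(ωT) = 1.973788
x(T) = p + (x₀−p)·cosh(ωT) + (ẋ₀/ω)·sinh(ωT) ⇒ p·(1 − cosh) = x(T) − x₀·cosh − (ẋ₀/ω)·sinh
numerator   = -0.8954 − (-0.2080)·2.212654 − (-0.2446/3.8909)·1.973788 = -0.311086
denominator = 1 − 2.212654 = -1.212654
p = -0.311086 / -1.212654 = 0.2565

p = 0.2565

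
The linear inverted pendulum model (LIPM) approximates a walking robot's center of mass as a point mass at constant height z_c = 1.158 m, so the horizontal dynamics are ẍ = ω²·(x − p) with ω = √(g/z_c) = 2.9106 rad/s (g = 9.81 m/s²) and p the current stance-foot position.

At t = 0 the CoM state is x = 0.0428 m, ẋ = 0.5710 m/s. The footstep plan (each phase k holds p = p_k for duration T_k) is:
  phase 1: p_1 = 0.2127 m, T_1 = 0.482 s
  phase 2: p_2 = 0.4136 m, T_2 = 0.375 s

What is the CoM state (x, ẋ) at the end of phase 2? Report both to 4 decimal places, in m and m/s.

x = 0.2247, ẋ = -0.2654

phase 1: p=0.2127, T=0.482, ωT=1.402909, cosh=2.156448, sinh=1.910567; start (x,ẋ)=(0.042800, 0.571000) → end (x,ẋ)=(0.221134, 0.286535)
phase 2: p=0.4136, T=0.375, ωT=1.091475, cosh=1.657193, sinh=1.321472; start (x,ẋ)=(0.221134, 0.286535) → end (x,ẋ)=(0.224739, -0.265435)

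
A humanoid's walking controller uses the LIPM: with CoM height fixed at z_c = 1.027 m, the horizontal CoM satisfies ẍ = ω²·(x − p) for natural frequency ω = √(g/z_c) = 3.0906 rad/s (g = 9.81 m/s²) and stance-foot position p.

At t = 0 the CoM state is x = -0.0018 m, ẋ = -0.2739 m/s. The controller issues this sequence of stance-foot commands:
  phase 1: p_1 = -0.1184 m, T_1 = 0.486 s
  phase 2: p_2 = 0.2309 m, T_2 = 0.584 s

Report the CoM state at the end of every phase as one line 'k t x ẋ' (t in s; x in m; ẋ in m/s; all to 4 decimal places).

1 0.4860 -0.0327 0.1235
2 1.0700 -0.4739 -2.0240

phase 1: p=-0.1184, T=0.486, ωT=1.502032, cosh=2.356740, sinh=2.134063; start (x,ẋ)=(-0.001800, -0.273900) → end (x,ẋ)=(-0.032732, 0.123528)
phase 2: p=0.2309, T=0.584, ωT=1.804910, cosh=3.121958, sinh=2.957469; start (x,ẋ)=(-0.032732, 0.123528) → end (x,ẋ)=(-0.473942, -2.024043)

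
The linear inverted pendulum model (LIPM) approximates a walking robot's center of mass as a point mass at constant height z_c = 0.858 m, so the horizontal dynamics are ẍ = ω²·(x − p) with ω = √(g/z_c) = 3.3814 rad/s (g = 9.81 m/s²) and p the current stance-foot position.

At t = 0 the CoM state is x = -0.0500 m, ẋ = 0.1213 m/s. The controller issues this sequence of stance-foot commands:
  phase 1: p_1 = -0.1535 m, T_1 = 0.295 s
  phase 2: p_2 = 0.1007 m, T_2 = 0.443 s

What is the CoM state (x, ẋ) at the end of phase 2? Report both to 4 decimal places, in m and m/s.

x = 0.3517, ẋ = 1.0222

phase 1: p=-0.1535, T=0.295, ωT=0.997513, cosh=1.540163, sinh=1.171367; start (x,ẋ)=(-0.050000, 0.121300) → end (x,ẋ)=(0.047927, 0.596771)
phase 2: p=0.1007, T=0.443, ωT=1.497960, cosh=2.348071, sinh=2.124485; start (x,ẋ)=(0.047927, 0.596771) → end (x,ẋ)=(0.351728, 1.022153)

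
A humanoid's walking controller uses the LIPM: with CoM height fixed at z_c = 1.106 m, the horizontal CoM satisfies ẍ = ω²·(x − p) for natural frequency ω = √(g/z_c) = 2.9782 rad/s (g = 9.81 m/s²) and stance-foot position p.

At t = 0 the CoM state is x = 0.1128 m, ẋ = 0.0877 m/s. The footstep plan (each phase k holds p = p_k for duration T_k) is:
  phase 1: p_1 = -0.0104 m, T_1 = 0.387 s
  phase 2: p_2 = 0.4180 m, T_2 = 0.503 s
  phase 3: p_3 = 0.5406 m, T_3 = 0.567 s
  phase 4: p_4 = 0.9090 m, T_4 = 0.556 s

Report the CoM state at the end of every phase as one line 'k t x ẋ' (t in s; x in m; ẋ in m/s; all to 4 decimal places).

phase 1: p=-0.0104, T=0.387, ωT=1.152563, cosh=1.741063, sinh=1.425236; start (x,ẋ)=(0.112800, 0.087700) → end (x,ẋ)=(0.246068, 0.675631)
phase 2: p=0.4180, T=0.503, ωT=1.498035, cosh=2.348229, sinh=2.124660; start (x,ẋ)=(0.246068, 0.675631) → end (x,ẋ)=(0.496263, 0.498610)
phase 3: p=0.5406, T=0.567, ωT=1.688639, cosh=2.798441, sinh=2.613671; start (x,ẋ)=(0.496263, 0.498610) → end (x,ẋ)=(0.854105, 1.050208)
phase 4: p=0.9090, T=0.556, ωT=1.655879, cosh=2.714303, sinh=2.523379; start (x,ẋ)=(0.854105, 1.050208) → end (x,ẋ)=(1.649822, 2.438041)

1 0.3870 0.2461 0.6756
2 0.8900 0.4963 0.4986
3 1.4570 0.8541 1.0502
4 2.0130 1.6498 2.4380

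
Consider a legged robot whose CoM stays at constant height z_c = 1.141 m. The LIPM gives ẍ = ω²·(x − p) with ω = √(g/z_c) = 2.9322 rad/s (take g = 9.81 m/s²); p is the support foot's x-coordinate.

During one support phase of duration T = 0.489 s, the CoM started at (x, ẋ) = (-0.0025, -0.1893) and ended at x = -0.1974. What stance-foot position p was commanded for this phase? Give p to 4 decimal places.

ωT = 2.9322·0.489 = 1.433846; cosh(ωT) = 2.216595, sinh(ωT) = 1.978205
x(T) = p + (x₀−p)·cosh(ωT) + (ẋ₀/ω)·sinh(ωT) ⇒ p·(1 − cosh) = x(T) − x₀·cosh − (ẋ₀/ω)·sinh
numerator   = -0.1974 − (-0.0025)·2.216595 − (-0.1893/2.9322)·1.978205 = -0.064148
denominator = 1 − 2.216595 = -1.216595
p = -0.064148 / -1.216595 = 0.0527

p = 0.0527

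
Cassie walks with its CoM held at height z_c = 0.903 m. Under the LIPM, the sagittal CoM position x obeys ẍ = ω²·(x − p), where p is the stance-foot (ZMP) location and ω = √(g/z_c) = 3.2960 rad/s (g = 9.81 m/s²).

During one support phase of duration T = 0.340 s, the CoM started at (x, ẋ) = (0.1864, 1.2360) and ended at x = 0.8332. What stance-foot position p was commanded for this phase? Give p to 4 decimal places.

p = -0.0044

ωT = 3.2960·0.340 = 1.120640; cosh(ωT) = 1.696444, sinh(ωT) = 1.370373
x(T) = p + (x₀−p)·cosh(ωT) + (ẋ₀/ω)·sinh(ωT) ⇒ p·(1 − cosh) = x(T) − x₀·cosh − (ẋ₀/ω)·sinh
numerator   = 0.8332 − (0.1864)·1.696444 − (1.2360/3.2960)·1.370373 = 0.003093
denominator = 1 − 1.696444 = -0.696444
p = 0.003093 / -0.696444 = -0.0044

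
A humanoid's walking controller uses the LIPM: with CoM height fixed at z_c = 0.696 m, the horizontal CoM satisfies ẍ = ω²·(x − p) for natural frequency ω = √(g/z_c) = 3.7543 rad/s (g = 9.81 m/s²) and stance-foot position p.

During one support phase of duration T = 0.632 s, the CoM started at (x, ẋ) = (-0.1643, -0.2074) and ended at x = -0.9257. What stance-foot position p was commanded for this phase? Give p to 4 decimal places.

p = -0.0582

ωT = 3.7543·0.632 = 2.372718; cosh(ωT) = 5.409865, sinh(ωT) = 5.316638
x(T) = p + (x₀−p)·cosh(ωT) + (ẋ₀/ω)·sinh(ωT) ⇒ p·(1 − cosh) = x(T) − x₀·cosh − (ẋ₀/ω)·sinh
numerator   = -0.9257 − (-0.1643)·5.409865 − (-0.2074/3.7543)·5.316638 = 0.256850
denominator = 1 − 5.409865 = -4.409865
p = 0.256850 / -4.409865 = -0.0582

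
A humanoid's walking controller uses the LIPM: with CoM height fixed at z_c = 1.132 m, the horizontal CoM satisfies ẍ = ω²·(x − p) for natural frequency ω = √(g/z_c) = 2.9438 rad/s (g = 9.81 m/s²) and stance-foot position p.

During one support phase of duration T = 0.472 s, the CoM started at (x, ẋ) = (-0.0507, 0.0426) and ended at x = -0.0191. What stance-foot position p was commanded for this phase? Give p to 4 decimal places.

p = -0.0546

ωT = 2.9438·0.472 = 1.389474; cosh(ωT) = 2.130972, sinh(ωT) = 1.881765
x(T) = p + (x₀−p)·cosh(ωT) + (ẋ₀/ω)·sinh(ωT) ⇒ p·(1 − cosh) = x(T) − x₀·cosh − (ẋ₀/ω)·sinh
numerator   = -0.0191 − (-0.0507)·2.130972 − (0.0426/2.9438)·1.881765 = 0.061709
denominator = 1 − 2.130972 = -1.130972
p = 0.061709 / -1.130972 = -0.0546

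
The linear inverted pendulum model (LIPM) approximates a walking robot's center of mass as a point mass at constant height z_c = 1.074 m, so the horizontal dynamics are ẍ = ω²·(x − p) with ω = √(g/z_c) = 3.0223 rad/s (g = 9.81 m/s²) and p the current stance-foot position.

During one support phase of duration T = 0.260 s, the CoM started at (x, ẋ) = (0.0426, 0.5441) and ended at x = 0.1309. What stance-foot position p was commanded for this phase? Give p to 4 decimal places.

p = 0.2524

ωT = 3.0223·0.260 = 0.785798; cosh(ωT) = 1.324957, sinh(ωT) = 0.869201
x(T) = p + (x₀−p)·cosh(ωT) + (ẋ₀/ω)·sinh(ωT) ⇒ p·(1 − cosh) = x(T) − x₀·cosh − (ẋ₀/ω)·sinh
numerator   = 0.1309 − (0.0426)·1.324957 − (0.5441/3.0223)·0.869201 = -0.082024
denominator = 1 − 1.324957 = -0.324957
p = -0.082024 / -0.324957 = 0.2524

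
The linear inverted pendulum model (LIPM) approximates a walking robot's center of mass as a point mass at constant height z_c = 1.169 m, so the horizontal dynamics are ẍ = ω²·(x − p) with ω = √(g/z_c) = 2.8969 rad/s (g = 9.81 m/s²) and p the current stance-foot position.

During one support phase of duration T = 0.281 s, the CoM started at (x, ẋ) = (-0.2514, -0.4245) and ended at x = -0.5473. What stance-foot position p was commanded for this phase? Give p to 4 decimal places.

ωT = 2.8969·0.281 = 0.814029; cosh(ωT) = 1.350026, sinh(ωT) = 0.906957
x(T) = p + (x₀−p)·cosh(ωT) + (ẋ₀/ω)·sinh(ωT) ⇒ p·(1 − cosh) = x(T) − x₀·cosh − (ẋ₀/ω)·sinh
numerator   = -0.5473 − (-0.2514)·1.350026 − (-0.4245/2.8969)·0.906957 = -0.075002
denominator = 1 − 1.350026 = -0.350026
p = -0.075002 / -0.350026 = 0.2143

p = 0.2143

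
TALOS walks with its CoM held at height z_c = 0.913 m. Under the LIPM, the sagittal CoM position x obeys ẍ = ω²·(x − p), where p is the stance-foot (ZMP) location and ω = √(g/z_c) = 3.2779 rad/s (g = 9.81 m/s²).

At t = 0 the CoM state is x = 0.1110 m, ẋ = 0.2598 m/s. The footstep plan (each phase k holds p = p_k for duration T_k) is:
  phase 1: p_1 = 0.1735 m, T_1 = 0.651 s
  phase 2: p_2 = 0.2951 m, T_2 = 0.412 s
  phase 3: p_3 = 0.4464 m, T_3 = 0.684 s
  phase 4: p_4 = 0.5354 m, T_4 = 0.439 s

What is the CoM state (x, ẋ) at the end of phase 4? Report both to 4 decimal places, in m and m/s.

phase 1: p=0.1735, T=0.651, ωT=2.133913, cosh=4.283116, sinh=4.164742; start (x,ẋ)=(0.111000, 0.259800) → end (x,ẋ)=(0.235895, 0.259528)
phase 2: p=0.2951, T=0.412, ωT=1.350495, cosh=2.059223, sinh=1.800111; start (x,ẋ)=(0.235895, 0.259528) → end (x,ẋ)=(0.315707, 0.185080)
phase 3: p=0.4464, T=0.684, ωT=2.242084, cosh=4.759580, sinh=4.653343; start (x,ẋ)=(0.315707, 0.185080) → end (x,ẋ)=(0.087097, -1.112585)
phase 4: p=0.5354, T=0.439, ωT=1.438998, cosh=2.226817, sinh=1.989652; start (x,ẋ)=(0.087097, -1.112585) → end (x,ẋ)=(-1.138216, -5.401300)

x = -1.1382, ẋ = -5.4013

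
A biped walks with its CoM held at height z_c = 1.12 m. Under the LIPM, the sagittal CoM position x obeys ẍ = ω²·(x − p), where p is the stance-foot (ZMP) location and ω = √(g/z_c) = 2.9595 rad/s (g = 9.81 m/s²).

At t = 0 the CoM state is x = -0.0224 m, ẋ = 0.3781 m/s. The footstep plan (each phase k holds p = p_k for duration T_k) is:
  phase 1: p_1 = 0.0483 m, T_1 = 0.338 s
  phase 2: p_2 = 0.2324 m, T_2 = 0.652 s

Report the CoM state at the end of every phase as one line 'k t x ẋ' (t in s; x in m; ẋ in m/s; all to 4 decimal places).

phase 1: p=0.0483, T=0.338, ωT=1.000311, cosh=1.543446, sinh=1.175681; start (x,ẋ)=(-0.022400, 0.378100) → end (x,ẋ)=(0.089381, 0.337581)
phase 2: p=0.2324, T=0.652, ωT=1.929594, cosh=3.515960, sinh=3.370753; start (x,ẋ)=(0.089381, 0.337581) → end (x,ẋ)=(0.114043, -0.239797)

1 0.3380 0.0894 0.3376
2 0.9900 0.1140 -0.2398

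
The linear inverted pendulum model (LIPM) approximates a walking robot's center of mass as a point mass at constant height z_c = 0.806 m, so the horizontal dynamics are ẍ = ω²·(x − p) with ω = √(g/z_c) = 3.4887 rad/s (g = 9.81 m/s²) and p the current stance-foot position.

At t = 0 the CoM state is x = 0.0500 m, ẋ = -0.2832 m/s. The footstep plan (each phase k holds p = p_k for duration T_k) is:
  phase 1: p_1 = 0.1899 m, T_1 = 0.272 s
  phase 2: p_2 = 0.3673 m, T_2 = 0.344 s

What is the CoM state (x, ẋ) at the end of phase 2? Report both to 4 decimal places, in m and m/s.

phase 1: p=0.1899, T=0.272, ωT=0.948926, cosh=1.485046, sinh=1.097889; start (x,ẋ)=(0.050000, -0.283200) → end (x,ẋ)=(-0.106981, -0.956411)
phase 2: p=0.3673, T=0.344, ωT=1.200113, cosh=1.810826, sinh=1.509666; start (x,ẋ)=(-0.106981, -0.956411) → end (x,ẋ)=(-0.905407, -4.229820)

x = -0.9054, ẋ = -4.2298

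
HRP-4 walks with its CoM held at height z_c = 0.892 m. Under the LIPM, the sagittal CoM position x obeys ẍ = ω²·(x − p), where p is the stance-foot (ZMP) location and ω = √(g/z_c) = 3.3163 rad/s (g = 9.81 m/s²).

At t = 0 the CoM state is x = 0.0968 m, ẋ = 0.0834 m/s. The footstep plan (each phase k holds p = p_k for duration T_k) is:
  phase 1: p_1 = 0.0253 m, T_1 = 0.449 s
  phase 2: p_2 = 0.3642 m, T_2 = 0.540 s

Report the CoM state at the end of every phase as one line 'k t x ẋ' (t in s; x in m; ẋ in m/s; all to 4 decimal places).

1 0.4490 0.2447 0.6930
2 0.9890 0.6051 0.9806

phase 1: p=0.0253, T=0.449, ωT=1.489019, cosh=2.329169, sinh=2.103575; start (x,ẋ)=(0.096800, 0.083400) → end (x,ẋ)=(0.244737, 0.693043)
phase 2: p=0.3642, T=0.540, ωT=1.790802, cosh=3.080542, sinh=2.913716; start (x,ẋ)=(0.244737, 0.693043) → end (x,ẋ)=(0.605101, 0.980609)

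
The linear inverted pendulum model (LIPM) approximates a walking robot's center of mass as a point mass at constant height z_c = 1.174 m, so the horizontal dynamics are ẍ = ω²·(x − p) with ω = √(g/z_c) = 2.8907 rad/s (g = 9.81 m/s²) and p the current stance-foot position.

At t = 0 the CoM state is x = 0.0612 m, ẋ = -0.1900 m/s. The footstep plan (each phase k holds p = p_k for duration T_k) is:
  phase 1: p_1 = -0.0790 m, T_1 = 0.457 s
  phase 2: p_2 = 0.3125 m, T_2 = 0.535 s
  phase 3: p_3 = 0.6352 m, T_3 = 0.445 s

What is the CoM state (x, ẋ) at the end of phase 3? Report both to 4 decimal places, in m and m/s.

x = -0.9586, ẋ = -4.2923

phase 1: p=-0.0790, T=0.457, ωT=1.321050, cosh=2.007104, sinh=1.740249; start (x,ẋ)=(0.061200, -0.190000) → end (x,ẋ)=(0.088013, 0.323932)
phase 2: p=0.3125, T=0.535, ωT=1.546525, cosh=2.454055, sinh=2.241068; start (x,ẋ)=(0.088013, 0.323932) → end (x,ẋ)=(0.012730, -0.659339)
phase 3: p=0.6352, T=0.445, ωT=1.286361, cosh=1.947933, sinh=1.671659; start (x,ẋ)=(0.012730, -0.659339) → end (x,ẋ)=(-0.958618, -4.292287)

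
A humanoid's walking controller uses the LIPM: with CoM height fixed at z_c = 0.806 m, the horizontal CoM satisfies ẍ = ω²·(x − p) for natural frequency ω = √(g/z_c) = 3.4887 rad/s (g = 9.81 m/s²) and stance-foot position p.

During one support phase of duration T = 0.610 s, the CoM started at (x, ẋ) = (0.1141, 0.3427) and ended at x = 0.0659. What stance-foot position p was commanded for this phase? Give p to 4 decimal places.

p = 0.2537

ωT = 3.4887·0.610 = 2.128107; cosh(ωT) = 4.259008, sinh(ωT) = 4.139945
x(T) = p + (x₀−p)·cosh(ωT) + (ẋ₀/ω)·sinh(ωT) ⇒ p·(1 − cosh) = x(T) − x₀·cosh − (ẋ₀/ω)·sinh
numerator   = 0.0659 − (0.1141)·4.259008 − (0.3427/3.4887)·4.139945 = -0.826725
denominator = 1 − 4.259008 = -3.259008
p = -0.826725 / -3.259008 = 0.2537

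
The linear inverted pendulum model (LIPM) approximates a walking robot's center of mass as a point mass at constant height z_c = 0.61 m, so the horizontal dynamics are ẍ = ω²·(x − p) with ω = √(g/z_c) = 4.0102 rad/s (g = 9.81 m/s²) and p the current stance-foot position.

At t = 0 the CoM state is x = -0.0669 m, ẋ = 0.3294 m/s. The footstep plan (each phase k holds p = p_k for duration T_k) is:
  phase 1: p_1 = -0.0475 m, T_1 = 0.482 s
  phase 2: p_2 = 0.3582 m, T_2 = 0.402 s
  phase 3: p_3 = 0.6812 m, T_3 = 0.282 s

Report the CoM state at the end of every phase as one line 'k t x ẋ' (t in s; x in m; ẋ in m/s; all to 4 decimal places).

phase 1: p=-0.0475, T=0.482, ωT=1.932916, cosh=3.527179, sinh=3.382453; start (x,ẋ)=(-0.066900, 0.329400) → end (x,ẋ)=(0.161909, 0.898705)
phase 2: p=0.3582, T=0.402, ωT=1.612100, cosh=2.606399, sinh=2.406931; start (x,ẋ)=(0.161909, 0.898705) → end (x,ẋ)=(0.385993, 0.447732)
phase 3: p=0.6812, T=0.282, ωT=1.130876, cosh=1.710560, sinh=1.387810; start (x,ẋ)=(0.385993, 0.447732) → end (x,ẋ)=(0.331177, -0.877073)

1 0.4820 0.1619 0.8987
2 0.8840 0.3860 0.4477
3 1.1660 0.3312 -0.8771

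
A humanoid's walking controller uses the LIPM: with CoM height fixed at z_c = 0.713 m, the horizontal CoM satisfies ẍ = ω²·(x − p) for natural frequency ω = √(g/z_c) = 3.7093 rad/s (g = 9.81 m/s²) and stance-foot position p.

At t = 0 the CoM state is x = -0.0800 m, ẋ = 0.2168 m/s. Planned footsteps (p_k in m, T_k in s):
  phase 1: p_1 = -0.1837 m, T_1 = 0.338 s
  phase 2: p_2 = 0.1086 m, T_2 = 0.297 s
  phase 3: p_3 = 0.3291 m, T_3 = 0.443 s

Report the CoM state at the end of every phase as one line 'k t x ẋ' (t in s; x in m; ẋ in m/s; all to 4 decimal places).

phase 1: p=-0.1837, T=0.338, ωT=1.253743, cosh=1.894434, sinh=1.608999; start (x,ẋ)=(-0.080000, 0.216800) → end (x,ẋ)=(0.106795, 1.029622)
phase 2: p=0.1086, T=0.297, ωT=1.101662, cosh=1.670741, sinh=1.338423; start (x,ẋ)=(0.106795, 1.029622) → end (x,ẋ)=(0.477102, 1.711271)
phase 3: p=0.3291, T=0.443, ωT=1.643220, cosh=2.682576, sinh=2.489219; start (x,ẋ)=(0.477102, 1.711271) → end (x,ẋ)=(1.874517, 5.957153)

1 0.3380 0.1068 1.0296
2 0.6350 0.4771 1.7113
3 1.0780 1.8745 5.9572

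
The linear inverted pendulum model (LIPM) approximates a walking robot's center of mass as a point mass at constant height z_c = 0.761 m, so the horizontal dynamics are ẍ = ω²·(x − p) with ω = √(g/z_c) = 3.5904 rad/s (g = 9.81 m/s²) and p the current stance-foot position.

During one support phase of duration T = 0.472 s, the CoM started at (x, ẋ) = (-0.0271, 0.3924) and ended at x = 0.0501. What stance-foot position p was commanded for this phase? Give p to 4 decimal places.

ωT = 3.5904·0.472 = 1.694669; cosh(ωT) = 2.814251, sinh(ωT) = 2.630591
x(T) = p + (x₀−p)·cosh(ωT) + (ẋ₀/ω)·sinh(ωT) ⇒ p·(1 − cosh) = x(T) − x₀·cosh − (ẋ₀/ω)·sinh
numerator   = 0.0501 − (-0.0271)·2.814251 − (0.3924/3.5904)·2.630591 = -0.161135
denominator = 1 − 2.814251 = -1.814251
p = -0.161135 / -1.814251 = 0.0888

p = 0.0888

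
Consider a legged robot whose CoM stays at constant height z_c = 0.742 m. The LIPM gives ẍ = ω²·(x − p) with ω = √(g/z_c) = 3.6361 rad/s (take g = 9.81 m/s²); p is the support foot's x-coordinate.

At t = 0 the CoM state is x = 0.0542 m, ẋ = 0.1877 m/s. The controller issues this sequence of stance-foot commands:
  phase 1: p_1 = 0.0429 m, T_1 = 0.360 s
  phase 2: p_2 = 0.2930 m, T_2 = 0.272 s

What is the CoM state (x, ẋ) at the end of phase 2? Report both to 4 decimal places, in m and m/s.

x = 0.2214, ẋ = 0.0927

phase 1: p=0.0429, T=0.360, ωT=1.308996, cosh=1.986273, sinh=1.716182; start (x,ẋ)=(0.054200, 0.187700) → end (x,ẋ)=(0.153936, 0.443338)
phase 2: p=0.2930, T=0.272, ωT=0.989019, cosh=1.530269, sinh=1.158327; start (x,ẋ)=(0.153936, 0.443338) → end (x,ẋ)=(0.221426, 0.092718)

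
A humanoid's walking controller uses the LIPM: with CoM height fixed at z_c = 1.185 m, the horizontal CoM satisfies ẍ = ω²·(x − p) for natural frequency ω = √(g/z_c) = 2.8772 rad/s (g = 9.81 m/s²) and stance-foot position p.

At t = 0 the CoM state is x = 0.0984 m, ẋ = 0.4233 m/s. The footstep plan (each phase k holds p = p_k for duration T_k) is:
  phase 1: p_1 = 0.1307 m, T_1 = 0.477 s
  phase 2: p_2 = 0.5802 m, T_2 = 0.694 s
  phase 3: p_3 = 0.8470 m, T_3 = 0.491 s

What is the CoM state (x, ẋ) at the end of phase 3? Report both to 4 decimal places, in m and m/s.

phase 1: p=0.1307, T=0.477, ωT=1.372424, cosh=2.099197, sinh=1.845706; start (x,ẋ)=(0.098400, 0.423300) → end (x,ẋ)=(0.334440, 0.717062)
phase 2: p=0.5802, T=0.694, ωT=1.996777, cosh=3.750525, sinh=3.614753; start (x,ẋ)=(0.334440, 0.717062) → end (x,ẋ)=(0.559349, 0.133368)
phase 3: p=0.8470, T=0.491, ωT=1.412705, cosh=2.175267, sinh=1.931784; start (x,ẋ)=(0.559349, 0.133368) → end (x,ẋ)=(0.310826, -1.308692)

x = 0.3108, ẋ = -1.3087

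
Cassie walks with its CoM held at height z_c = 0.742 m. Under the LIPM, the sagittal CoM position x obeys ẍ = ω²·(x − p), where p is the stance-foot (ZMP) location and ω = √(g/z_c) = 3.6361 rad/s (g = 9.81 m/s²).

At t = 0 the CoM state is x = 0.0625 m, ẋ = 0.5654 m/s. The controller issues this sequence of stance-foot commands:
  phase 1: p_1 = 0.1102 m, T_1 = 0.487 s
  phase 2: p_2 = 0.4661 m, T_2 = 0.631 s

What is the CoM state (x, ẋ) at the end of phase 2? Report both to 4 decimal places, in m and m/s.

x = 1.8223, ẋ = 5.0745

phase 1: p=0.1102, T=0.487, ωT=1.770781, cosh=3.022819, sinh=2.852619; start (x,ẋ)=(0.062500, 0.565400) → end (x,ẋ)=(0.409583, 1.214338)
phase 2: p=0.4661, T=0.631, ωT=2.294379, cosh=5.009550, sinh=4.908726; start (x,ẋ)=(0.409583, 1.214338) → end (x,ẋ)=(1.822330, 5.074540)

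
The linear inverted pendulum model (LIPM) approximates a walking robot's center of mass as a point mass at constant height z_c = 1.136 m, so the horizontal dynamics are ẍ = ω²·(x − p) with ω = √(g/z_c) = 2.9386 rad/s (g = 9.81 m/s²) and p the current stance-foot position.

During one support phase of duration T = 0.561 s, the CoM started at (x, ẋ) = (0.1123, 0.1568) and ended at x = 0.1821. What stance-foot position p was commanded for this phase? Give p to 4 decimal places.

ωT = 2.9386·0.561 = 1.648555; cosh(ωT) = 2.695893, sinh(ωT) = 2.503566
x(T) = p + (x₀−p)·cosh(ωT) + (ẋ₀/ω)·sinh(ωT) ⇒ p·(1 − cosh) = x(T) − x₀·cosh − (ẋ₀/ω)·sinh
numerator   = 0.1821 − (0.1123)·2.695893 − (0.1568/2.9386)·2.503566 = -0.254236
denominator = 1 − 2.695893 = -1.695893
p = -0.254236 / -1.695893 = 0.1499

p = 0.1499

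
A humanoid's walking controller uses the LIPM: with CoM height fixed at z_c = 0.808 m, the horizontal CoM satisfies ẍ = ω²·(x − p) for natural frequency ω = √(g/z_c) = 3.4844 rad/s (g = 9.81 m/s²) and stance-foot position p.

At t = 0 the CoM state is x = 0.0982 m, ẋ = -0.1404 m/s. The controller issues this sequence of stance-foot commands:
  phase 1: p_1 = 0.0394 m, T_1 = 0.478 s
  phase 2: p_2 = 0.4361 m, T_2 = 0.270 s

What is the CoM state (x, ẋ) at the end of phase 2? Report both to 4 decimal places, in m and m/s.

phase 1: p=0.0394, T=0.478, ωT=1.665543, cosh=2.738817, sinh=2.549729; start (x,ẋ)=(0.098200, -0.140400) → end (x,ẋ)=(0.097704, 0.137865)
phase 2: p=0.4361, T=0.270, ωT=0.940788, cosh=1.476160, sinh=1.085840; start (x,ẋ)=(0.097704, 0.137865) → end (x,ẋ)=(-0.020464, -1.076810)

x = -0.0205, ẋ = -1.0768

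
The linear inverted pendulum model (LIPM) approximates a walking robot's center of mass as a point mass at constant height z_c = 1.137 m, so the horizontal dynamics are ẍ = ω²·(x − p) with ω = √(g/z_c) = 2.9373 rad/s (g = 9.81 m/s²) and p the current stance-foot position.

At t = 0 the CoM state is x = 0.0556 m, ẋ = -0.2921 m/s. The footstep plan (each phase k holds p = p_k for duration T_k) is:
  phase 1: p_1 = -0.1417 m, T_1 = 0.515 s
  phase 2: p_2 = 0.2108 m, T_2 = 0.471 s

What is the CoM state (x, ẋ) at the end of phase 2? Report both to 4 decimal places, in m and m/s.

x = 0.3576, ẋ = 0.6427

phase 1: p=-0.1417, T=0.515, ωT=1.512710, cosh=2.379662, sinh=2.159350; start (x,ẋ)=(0.055600, -0.292100) → end (x,ẋ)=(0.113071, 0.556307)
phase 2: p=0.2108, T=0.471, ωT=1.383468, cosh=2.119710, sinh=1.869002; start (x,ẋ)=(0.113071, 0.556307) → end (x,ẋ)=(0.357620, 0.642693)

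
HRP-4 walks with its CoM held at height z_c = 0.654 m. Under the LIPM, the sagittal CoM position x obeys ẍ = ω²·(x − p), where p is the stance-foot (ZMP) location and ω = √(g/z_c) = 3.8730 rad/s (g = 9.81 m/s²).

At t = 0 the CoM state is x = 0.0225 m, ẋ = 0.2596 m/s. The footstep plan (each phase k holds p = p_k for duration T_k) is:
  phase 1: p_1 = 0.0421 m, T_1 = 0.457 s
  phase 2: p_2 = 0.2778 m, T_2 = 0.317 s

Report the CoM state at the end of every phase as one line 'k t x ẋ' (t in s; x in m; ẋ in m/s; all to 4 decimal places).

phase 1: p=0.0421, T=0.457, ωT=1.769961, cosh=3.020482, sinh=2.850142; start (x,ẋ)=(0.022500, 0.259600) → end (x,ẋ)=(0.173938, 0.567761)
phase 2: p=0.2778, T=0.317, ωT=1.227741, cosh=1.853232, sinh=1.560278; start (x,ẋ)=(0.173938, 0.567761) → end (x,ẋ)=(0.314048, 0.424560)

1 0.4570 0.1739 0.5678
2 0.7740 0.3140 0.4246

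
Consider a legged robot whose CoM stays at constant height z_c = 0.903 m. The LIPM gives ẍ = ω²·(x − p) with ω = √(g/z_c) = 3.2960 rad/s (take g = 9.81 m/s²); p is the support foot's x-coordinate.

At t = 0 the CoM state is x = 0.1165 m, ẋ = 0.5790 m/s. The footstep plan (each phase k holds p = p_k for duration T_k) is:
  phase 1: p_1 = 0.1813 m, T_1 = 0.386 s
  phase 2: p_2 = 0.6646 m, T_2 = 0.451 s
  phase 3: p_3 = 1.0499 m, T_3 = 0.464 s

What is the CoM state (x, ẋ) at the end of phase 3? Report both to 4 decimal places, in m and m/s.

x = -0.7885, ẋ = -5.6952

phase 1: p=0.1813, T=0.386, ωT=1.272256, cosh=1.924547, sinh=1.644348; start (x,ẋ)=(0.116500, 0.579000) → end (x,ẋ)=(0.345448, 0.763111)
phase 2: p=0.6646, T=0.451, ωT=1.486496, cosh=2.323869, sinh=2.097706; start (x,ẋ)=(0.345448, 0.763111) → end (x,ẋ)=(0.408607, -0.433259)
phase 3: p=1.0499, T=0.464, ωT=1.529344, cosh=2.415913, sinh=2.199235; start (x,ẋ)=(0.408607, -0.433259) → end (x,ẋ)=(-0.788498, -5.695246)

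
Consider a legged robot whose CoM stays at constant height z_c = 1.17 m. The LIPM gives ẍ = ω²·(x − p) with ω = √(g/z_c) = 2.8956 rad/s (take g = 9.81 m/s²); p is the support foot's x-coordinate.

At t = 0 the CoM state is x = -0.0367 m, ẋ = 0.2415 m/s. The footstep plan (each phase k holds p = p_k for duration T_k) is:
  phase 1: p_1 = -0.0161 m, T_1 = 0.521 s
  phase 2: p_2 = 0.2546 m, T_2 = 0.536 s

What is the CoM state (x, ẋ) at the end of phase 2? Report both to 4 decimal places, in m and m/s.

x = 0.2546, ẋ = 0.1803

phase 1: p=-0.0161, T=0.521, ωT=1.508608, cosh=2.370825, sinh=2.149607; start (x,ẋ)=(-0.036700, 0.241500) → end (x,ẋ)=(0.114343, 0.444332)
phase 2: p=0.2546, T=0.536, ωT=1.552042, cosh=2.466457, sinh=2.254642; start (x,ẋ)=(0.114343, 0.444332) → end (x,ẋ)=(0.254639, 0.180254)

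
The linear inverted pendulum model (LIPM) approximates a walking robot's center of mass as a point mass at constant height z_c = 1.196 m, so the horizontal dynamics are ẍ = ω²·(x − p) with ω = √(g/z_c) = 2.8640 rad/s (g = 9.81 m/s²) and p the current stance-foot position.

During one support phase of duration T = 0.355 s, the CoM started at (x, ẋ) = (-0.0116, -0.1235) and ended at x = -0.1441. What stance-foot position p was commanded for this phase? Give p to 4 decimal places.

ωT = 2.8640·0.355 = 1.016720; cosh(ωT) = 1.562947, sinh(ωT) = 1.201167
x(T) = p + (x₀−p)·cosh(ωT) + (ẋ₀/ω)·sinh(ωT) ⇒ p·(1 − cosh) = x(T) − x₀·cosh − (ẋ₀/ω)·sinh
numerator   = -0.1441 − (-0.0116)·1.562947 − (-0.1235/2.8640)·1.201167 = -0.074174
denominator = 1 − 1.562947 = -0.562947
p = -0.074174 / -0.562947 = 0.1318

p = 0.1318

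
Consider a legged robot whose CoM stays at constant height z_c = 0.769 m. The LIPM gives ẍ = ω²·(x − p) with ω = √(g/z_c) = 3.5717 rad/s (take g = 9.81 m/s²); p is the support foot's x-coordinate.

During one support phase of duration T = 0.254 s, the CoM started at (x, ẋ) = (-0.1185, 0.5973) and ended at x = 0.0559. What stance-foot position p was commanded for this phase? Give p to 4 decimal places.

p = -0.1208

ωT = 3.5717·0.254 = 0.907212; cosh(ωT) = 1.440527, sinh(ωT) = 1.036879
x(T) = p + (x₀−p)·cosh(ωT) + (ẋ₀/ω)·sinh(ωT) ⇒ p·(1 − cosh) = x(T) − x₀·cosh − (ẋ₀/ω)·sinh
numerator   = 0.0559 − (-0.1185)·1.440527 − (0.5973/3.5717)·1.036879 = 0.053204
denominator = 1 − 1.440527 = -0.440527
p = 0.053204 / -0.440527 = -0.1208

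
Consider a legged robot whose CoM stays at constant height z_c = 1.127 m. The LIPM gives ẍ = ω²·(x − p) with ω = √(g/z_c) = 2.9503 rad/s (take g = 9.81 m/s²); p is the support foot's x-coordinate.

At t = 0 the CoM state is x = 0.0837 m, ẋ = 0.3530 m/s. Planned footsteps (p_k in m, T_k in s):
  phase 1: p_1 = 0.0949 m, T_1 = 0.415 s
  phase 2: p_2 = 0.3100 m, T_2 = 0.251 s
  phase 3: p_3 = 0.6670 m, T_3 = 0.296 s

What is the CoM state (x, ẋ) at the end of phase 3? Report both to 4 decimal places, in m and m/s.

x = 0.5261, ẋ = 0.1729

phase 1: p=0.0949, T=0.415, ωT=1.224374, cosh=1.847989, sinh=1.554048; start (x,ẋ)=(0.083700, 0.353000) → end (x,ẋ)=(0.260143, 0.600989)
phase 2: p=0.3100, T=0.251, ωT=0.740525, cosh=1.286950, sinh=0.810087; start (x,ẋ)=(0.260143, 0.600989) → end (x,ẋ)=(0.410854, 0.654284)
phase 3: p=0.6670, T=0.296, ωT=0.873289, cosh=1.406175, sinh=0.988599; start (x,ẋ)=(0.410854, 0.654284) → end (x,ẋ)=(0.526055, 0.172947)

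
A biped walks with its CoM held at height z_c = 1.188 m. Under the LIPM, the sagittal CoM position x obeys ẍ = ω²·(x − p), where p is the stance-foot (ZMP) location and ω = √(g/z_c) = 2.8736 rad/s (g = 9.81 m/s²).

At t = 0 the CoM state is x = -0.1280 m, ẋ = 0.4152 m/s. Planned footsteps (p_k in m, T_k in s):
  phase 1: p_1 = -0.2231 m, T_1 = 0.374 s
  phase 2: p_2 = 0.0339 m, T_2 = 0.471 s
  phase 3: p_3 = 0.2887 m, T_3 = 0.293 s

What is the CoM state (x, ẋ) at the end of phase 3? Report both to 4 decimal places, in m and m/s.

phase 1: p=-0.2231, T=0.374, ωT=1.074726, cosh=1.635291, sinh=1.293900; start (x,ẋ)=(-0.128000, 0.415200) → end (x,ẋ)=(0.119369, 1.032569)
phase 2: p=0.0339, T=0.471, ωT=1.353466, cosh=2.064580, sinh=1.806237; start (x,ẋ)=(0.119369, 1.032569) → end (x,ẋ)=(0.859392, 2.575440)
phase 3: p=0.2887, T=0.293, ωT=0.841965, cosh=1.375893, sinh=0.945030; start (x,ẋ)=(0.859392, 2.575440) → end (x,ẋ)=(1.920885, 5.093321)

x = 1.9209, ẋ = 5.0933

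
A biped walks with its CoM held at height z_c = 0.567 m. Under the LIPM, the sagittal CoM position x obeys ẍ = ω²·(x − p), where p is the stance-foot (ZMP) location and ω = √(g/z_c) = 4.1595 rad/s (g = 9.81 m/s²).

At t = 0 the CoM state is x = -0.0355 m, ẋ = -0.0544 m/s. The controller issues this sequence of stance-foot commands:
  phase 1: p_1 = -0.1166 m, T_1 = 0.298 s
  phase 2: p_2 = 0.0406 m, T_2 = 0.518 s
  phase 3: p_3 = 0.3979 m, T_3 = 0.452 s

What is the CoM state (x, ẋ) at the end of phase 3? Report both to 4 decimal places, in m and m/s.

phase 1: p=-0.1166, T=0.298, ωT=1.239531, cosh=1.871757, sinh=1.582237; start (x,ẋ)=(-0.035500, -0.054400) → end (x,ẋ)=(0.014506, 0.431921)
phase 2: p=0.0406, T=0.518, ωT=2.154621, cosh=4.370284, sinh=4.254337; start (x,ẋ)=(0.014506, 0.431921) → end (x,ẋ)=(0.368331, 1.425863)
phase 3: p=0.3979, T=0.452, ωT=1.880094, cosh=3.353348, sinh=3.200773; start (x,ẋ)=(0.368331, 1.425863) → end (x,ẋ)=(1.395961, 4.387751)

x = 1.3960, ẋ = 4.3878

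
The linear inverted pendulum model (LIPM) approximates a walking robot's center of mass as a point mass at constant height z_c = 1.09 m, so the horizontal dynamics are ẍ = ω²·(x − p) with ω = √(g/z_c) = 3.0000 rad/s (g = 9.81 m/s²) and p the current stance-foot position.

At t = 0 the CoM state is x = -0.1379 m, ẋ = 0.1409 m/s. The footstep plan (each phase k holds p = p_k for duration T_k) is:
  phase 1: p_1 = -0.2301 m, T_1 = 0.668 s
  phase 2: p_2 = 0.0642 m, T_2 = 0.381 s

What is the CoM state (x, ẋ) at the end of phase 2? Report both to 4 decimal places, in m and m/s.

x = 1.1757, ẋ = 3.6102

phase 1: p=-0.2301, T=0.668, ωT=2.004000, cosh=3.776733, sinh=3.641938; start (x,ẋ)=(-0.137900, 0.140900) → end (x,ẋ)=(0.289165, 1.539502)
phase 2: p=0.0642, T=0.381, ωT=1.143000, cosh=1.727512, sinh=1.408651; start (x,ẋ)=(0.289165, 1.539502) → end (x,ẋ)=(1.175702, 3.610197)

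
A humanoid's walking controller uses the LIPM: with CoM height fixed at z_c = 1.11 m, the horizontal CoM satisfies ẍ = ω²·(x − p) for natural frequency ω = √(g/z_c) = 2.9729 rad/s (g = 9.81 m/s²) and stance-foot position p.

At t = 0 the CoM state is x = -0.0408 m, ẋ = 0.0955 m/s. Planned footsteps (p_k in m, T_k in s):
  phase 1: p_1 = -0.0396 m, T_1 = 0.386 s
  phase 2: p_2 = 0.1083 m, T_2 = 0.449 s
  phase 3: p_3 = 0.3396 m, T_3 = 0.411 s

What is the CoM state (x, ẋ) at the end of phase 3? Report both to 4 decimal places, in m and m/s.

phase 1: p=-0.0396, T=0.386, ωT=1.147539, cosh=1.733924, sinh=1.416507; start (x,ẋ)=(-0.040800, 0.095500) → end (x,ẋ)=(0.003822, 0.160536)
phase 2: p=0.1083, T=0.449, ωT=1.334832, cosh=2.031280, sinh=1.768078; start (x,ẋ)=(0.003822, 0.160536) → end (x,ẋ)=(-0.008447, -0.223073)
phase 3: p=0.3396, T=0.411, ωT=1.221862, cosh=1.844091, sinh=1.549410; start (x,ẋ)=(-0.008447, -0.223073) → end (x,ẋ)=(-0.418491, -2.014554)

x = -0.4185, ẋ = -2.0146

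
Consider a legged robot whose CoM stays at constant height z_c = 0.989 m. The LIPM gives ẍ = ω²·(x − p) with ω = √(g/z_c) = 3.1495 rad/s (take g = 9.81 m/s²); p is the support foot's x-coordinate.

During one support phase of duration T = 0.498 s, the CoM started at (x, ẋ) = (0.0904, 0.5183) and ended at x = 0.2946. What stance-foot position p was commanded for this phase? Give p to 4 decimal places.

ωT = 3.1495·0.498 = 1.568451; cosh(ωT) = 2.503788, sinh(ωT) = 2.295420
x(T) = p + (x₀−p)·cosh(ωT) + (ẋ₀/ω)·sinh(ωT) ⇒ p·(1 − cosh) = x(T) − x₀·cosh − (ẋ₀/ω)·sinh
numerator   = 0.2946 − (0.0904)·2.503788 − (0.5183/3.1495)·2.295420 = -0.309490
denominator = 1 − 2.503788 = -1.503788
p = -0.309490 / -1.503788 = 0.2058

p = 0.2058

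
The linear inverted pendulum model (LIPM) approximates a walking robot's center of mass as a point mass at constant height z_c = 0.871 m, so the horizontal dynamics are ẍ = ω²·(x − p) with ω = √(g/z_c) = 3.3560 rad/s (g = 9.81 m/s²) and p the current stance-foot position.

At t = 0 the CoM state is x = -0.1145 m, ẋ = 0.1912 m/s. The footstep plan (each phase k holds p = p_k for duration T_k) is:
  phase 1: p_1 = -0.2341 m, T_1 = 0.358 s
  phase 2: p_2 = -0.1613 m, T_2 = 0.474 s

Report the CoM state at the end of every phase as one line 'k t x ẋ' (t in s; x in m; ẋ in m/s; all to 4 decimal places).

phase 1: p=-0.2341, T=0.358, ωT=1.201448, cosh=1.812843, sinh=1.512085; start (x,ẋ)=(-0.114500, 0.191200) → end (x,ẋ)=(0.068863, 0.953533)
phase 2: p=-0.1613, T=0.474, ωT=1.590744, cosh=2.555586, sinh=2.351812; start (x,ẋ)=(0.068863, 0.953533) → end (x,ẋ)=(1.095118, 4.253442)

1 0.3580 0.0689 0.9535
2 0.8320 1.0951 4.2534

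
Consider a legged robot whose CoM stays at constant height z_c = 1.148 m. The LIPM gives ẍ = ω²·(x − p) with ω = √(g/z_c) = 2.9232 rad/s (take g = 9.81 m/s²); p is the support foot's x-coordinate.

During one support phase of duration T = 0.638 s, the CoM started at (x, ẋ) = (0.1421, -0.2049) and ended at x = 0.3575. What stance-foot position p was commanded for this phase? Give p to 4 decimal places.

p = -0.0471

ωT = 2.9232·0.638 = 1.865002; cosh(ωT) = 3.305421, sinh(ωT) = 3.150525
x(T) = p + (x₀−p)·cosh(ωT) + (ẋ₀/ω)·sinh(ωT) ⇒ p·(1 − cosh) = x(T) − x₀·cosh − (ẋ₀/ω)·sinh
numerator   = 0.3575 − (0.1421)·3.305421 − (-0.2049/2.9232)·3.150525 = 0.108634
denominator = 1 − 3.305421 = -2.305421
p = 0.108634 / -2.305421 = -0.0471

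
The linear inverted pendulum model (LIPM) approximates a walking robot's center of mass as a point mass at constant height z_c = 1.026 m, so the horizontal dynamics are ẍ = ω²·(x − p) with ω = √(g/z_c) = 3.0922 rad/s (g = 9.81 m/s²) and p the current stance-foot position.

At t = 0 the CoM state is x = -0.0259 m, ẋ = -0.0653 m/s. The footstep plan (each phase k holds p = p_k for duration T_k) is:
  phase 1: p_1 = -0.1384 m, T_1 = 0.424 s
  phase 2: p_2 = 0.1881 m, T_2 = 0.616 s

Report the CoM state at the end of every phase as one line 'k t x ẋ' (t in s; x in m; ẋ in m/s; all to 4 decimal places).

phase 1: p=-0.1384, T=0.424, ωT=1.311093, cosh=1.989876, sinh=1.720350; start (x,ẋ)=(-0.025900, -0.065300) → end (x,ẋ)=(0.049131, 0.468524)
phase 2: p=0.1881, T=0.616, ωT=1.904795, cosh=3.433442, sinh=3.284589; start (x,ẋ)=(0.049131, 0.468524) → end (x,ẋ)=(0.208633, 0.197198)

1 0.4240 0.0491 0.4685
2 1.0400 0.2086 0.1972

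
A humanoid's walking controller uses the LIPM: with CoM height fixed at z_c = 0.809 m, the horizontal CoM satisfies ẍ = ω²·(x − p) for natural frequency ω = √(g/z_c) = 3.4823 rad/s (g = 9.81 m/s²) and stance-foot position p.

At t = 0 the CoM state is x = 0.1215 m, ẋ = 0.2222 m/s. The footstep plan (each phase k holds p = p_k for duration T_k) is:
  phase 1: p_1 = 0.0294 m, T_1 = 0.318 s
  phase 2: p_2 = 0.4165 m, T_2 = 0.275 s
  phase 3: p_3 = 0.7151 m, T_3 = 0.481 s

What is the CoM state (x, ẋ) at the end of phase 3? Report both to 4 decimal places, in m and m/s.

phase 1: p=0.0294, T=0.318, ωT=1.107371, cosh=1.678410, sinh=1.347983; start (x,ẋ)=(0.121500, 0.222200) → end (x,ẋ)=(0.269994, 0.805268)
phase 2: p=0.4165, T=0.275, ωT=0.957633, cosh=1.494661, sinh=1.110860; start (x,ẋ)=(0.269994, 0.805268) → end (x,ẋ)=(0.454405, 0.636866)
phase 3: p=0.7151, T=0.481, ωT=1.674986, cosh=2.763016, sinh=2.575706; start (x,ẋ)=(0.454405, 0.636866) → end (x,ẋ)=(0.465859, -0.578598)

x = 0.4659, ẋ = -0.5786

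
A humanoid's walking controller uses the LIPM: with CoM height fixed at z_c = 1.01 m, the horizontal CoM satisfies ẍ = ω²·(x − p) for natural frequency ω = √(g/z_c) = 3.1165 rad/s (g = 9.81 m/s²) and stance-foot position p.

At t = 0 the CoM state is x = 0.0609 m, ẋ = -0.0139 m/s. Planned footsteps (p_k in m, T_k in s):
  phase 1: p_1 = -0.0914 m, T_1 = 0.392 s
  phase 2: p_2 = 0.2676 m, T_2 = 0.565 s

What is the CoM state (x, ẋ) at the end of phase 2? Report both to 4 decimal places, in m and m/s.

x = 0.6555, ẋ = 1.3764

phase 1: p=-0.0914, T=0.392, ωT=1.221668, cosh=1.843790, sinh=1.549052; start (x,ẋ)=(0.060900, -0.013900) → end (x,ẋ)=(0.182500, 0.709618)
phase 2: p=0.2676, T=0.565, ωT=1.760822, cosh=2.994562, sinh=2.822658; start (x,ẋ)=(0.182500, 0.709618) → end (x,ẋ)=(0.655475, 1.376388)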